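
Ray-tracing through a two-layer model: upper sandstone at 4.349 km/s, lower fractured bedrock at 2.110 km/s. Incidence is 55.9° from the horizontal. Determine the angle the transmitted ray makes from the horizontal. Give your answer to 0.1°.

Angle from the normal: 90° − 55.9° = 34.1°.
sin θ₁/V₁ = sin θ₂/V₂ ⇒ sin θ₂ = 2.110·sin 34.1°/4.349 = 2.110·0.5606/4.349 = 0.2720.
θ₂ = arcsin 0.2720 = 15.78° from the normal.
From the interface: 90° − 15.78° = 74.22°.

74.2°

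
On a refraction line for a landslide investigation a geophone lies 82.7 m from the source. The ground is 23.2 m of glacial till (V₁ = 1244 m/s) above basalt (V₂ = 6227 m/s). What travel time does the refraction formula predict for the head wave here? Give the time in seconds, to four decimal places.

0.0498 s

θ_c = arcsin(V₁/V₂) = arcsin(1244/6227) = 11.52°, cos θ_c = 0.9798.
Intercept time tᵢ = 2h cos θ_c / V₁ = 2·23.2·0.9798/1244 = 0.03655 s.
t = x/V₂ + tᵢ = 82.7/6227 + 0.03655 = 0.04983 s.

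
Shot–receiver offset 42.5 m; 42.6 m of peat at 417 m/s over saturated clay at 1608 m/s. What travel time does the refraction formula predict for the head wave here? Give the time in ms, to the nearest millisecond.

t = x/V₂ + 2h·√(V₂²−V₁²)/(V₁V₂).
√(V₂²−V₁²) = √(1608²−417²) = 1553.0 m/s; delay term = 2·42.6·1553.0/(417·1608) = 0.19733 s.
t = 42.5/1608 + 0.19733 = 0.22376 s.

224 ms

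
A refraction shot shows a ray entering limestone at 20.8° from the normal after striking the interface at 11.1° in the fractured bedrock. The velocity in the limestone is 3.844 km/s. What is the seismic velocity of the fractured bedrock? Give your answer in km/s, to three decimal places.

Snell's law: sin 11.1°/V₁ = sin 20.8°/V₂.
V₁ = V₂·sin 11.1°/sin 20.8° = 3.844 × 0.5422 = 2.084 km/s.

2.084 km/s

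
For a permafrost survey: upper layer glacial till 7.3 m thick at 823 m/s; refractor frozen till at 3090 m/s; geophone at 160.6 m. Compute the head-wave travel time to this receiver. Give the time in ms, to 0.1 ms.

θ_c = arcsin(V₁/V₂) = arcsin(823/3090) = 15.45°, cos θ_c = 0.9639.
Intercept time tᵢ = 2h cos θ_c / V₁ = 2·7.3·0.9639/823 = 0.01710 s.
t = x/V₂ + tᵢ = 160.6/3090 + 0.01710 = 0.06907 s.

69.1 ms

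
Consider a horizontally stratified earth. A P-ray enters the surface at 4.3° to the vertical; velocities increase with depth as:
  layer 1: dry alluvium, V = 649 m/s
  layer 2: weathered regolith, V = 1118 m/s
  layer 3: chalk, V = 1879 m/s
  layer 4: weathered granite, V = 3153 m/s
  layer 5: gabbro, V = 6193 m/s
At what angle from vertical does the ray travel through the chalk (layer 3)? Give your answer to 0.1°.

12.5°

Ray parameter p = sin 4.3° / 649 = 1.1553e-04 s/m.
sin θ_3 = p·V_3 = 1.1553e-04 × 1879 = 0.2171.
θ_3 = 12.54° from the vertical.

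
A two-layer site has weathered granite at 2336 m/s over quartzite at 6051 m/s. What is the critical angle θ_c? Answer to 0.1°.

Critical incidence: sin θ_c = V₁/V₂ = 2336/6051 = 0.3861.
θ_c = arcsin 0.3861 = 22.71°.

22.7°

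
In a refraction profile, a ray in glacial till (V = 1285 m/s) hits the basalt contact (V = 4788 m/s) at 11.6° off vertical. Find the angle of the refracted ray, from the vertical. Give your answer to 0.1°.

sin θ₁/V₁ = sin θ₂/V₂ ⇒ sin θ₂ = 4788·sin 11.6°/1285 = 4788·0.2011/1285 = 0.7492.
θ₂ = arcsin 0.7492 = 48.52° from the normal.

48.5°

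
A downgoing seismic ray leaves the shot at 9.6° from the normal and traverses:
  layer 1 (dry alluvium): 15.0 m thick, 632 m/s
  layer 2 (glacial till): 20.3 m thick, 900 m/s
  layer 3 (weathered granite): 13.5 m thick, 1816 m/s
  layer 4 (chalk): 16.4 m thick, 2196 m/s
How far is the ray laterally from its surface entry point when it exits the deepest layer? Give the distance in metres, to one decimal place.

26.5 m

p = sin θ₁/V₁ = sin 9.6°/632 = 2.6387e-04 s/m is conserved through the stack.
Layer 1: θ = 9.60°; offset = 15.0·tan 9.60° = 2.537 m.
Layer 2: sin θ = p·900 = 0.2375 → θ = 13.74°; offset = 20.3·tan 13.74° = 4.963 m.
Layer 3: sin θ = p·1816 = 0.4792 → θ = 28.63°; offset = 13.5·tan 28.63° = 7.371 m.
Layer 4: sin θ = p·2196 = 0.5795 → θ = 35.41°; offset = 16.4·tan 35.41° = 11.661 m.
Summing the layer offsets gives 26.531 m.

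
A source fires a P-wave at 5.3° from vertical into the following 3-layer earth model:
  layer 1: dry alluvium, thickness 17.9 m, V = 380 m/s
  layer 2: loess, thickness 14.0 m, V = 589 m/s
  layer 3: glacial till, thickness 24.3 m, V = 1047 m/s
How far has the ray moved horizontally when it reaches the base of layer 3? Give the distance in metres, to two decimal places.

10.08 m

Apply Snell's law at each interface; in layer i the horizontal offset is hᵢ·tan θᵢ.
Layer 1: θ = 5.30°; offset = 17.9·tan 5.30° = 1.6605 m.
Layer 2: sin θ = 589·sin 5.3°/380 = 0.1432, θ = 8.23°; offset = 14.0·tan 8.23° = 2.0253 m.
Layer 3: sin θ = 1047·sin 5.3°/380 = 0.2545, θ = 14.74°; offset = 24.3·tan 14.74° = 6.3951 m.
Summing the layer offsets gives 10.0809 m.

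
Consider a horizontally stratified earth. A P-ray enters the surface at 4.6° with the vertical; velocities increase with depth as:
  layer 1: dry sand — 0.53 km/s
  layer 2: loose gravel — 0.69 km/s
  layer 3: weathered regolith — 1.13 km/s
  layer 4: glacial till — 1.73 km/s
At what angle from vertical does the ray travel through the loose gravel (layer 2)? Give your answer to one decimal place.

6.0°

Snell's law across each interface conserves sin θ / V, so sin θ_2 = V_2·sin θ₁/V₁.
sin θ_2 = 0.69 × sin 4.6° / 0.53 = 0.1044.
θ_2 = arcsin 0.1044 = 5.99°.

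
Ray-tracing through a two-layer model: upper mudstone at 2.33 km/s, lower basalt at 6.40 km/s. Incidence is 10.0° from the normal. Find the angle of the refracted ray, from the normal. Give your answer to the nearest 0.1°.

28.5°

sin θ₁/V₁ = sin θ₂/V₂ ⇒ sin θ₂ = 6.40·sin 10.0°/2.33 = 6.40·0.1736/2.33 = 0.4770.
θ₂ = sin⁻¹(0.4770) = 28.49° (from vertical).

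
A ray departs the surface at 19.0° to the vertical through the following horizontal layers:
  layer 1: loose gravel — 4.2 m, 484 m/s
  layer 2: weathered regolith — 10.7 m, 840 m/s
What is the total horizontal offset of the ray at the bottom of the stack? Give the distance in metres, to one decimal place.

Ray parameter p = sin 19.0° / 484 m/s = 6.7266e-04 s/m.
Layer 1: θ = 19.00°; offset = 4.2·tan 19.00° = 1.446 m.
Layer 2: sin θ = p·840 = 0.5650 → θ = 34.40°; offset = 10.7·tan 34.40° = 7.328 m.
Summing the layer offsets gives 8.774 m.

8.8 m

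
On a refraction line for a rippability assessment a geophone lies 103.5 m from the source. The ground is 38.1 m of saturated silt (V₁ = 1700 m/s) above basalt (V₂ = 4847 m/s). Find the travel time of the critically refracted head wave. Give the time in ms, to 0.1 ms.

θ_c = arcsin(V₁/V₂) = arcsin(1700/4847) = 20.53°, cos θ_c = 0.9365.
Intercept time tᵢ = 2h cos θ_c / V₁ = 2·38.1·0.9365/1700 = 0.04198 s.
t = x/V₂ + tᵢ = 103.5/4847 + 0.04198 = 0.06333 s.

63.3 ms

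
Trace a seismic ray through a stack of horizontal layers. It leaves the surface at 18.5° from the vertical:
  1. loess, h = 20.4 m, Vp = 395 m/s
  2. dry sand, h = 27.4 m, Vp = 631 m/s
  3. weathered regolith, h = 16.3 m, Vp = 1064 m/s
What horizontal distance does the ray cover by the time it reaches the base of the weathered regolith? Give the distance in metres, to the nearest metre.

50 m

Ray parameter p = sin 18.5° / 395 m/s = 8.0330e-04 s/m.
Layer 1: θ = 18.50°; offset = 20.4·tan 18.50° = 6.826 m.
Layer 2: sin θ = p·631 = 0.5069 → θ = 30.46°; offset = 27.4·tan 30.46° = 16.112 m.
Layer 3: sin θ = p·1064 = 0.8547 → θ = 58.73°; offset = 16.3·tan 58.73° = 26.839 m.
Total horizontal offset = 49.776 m.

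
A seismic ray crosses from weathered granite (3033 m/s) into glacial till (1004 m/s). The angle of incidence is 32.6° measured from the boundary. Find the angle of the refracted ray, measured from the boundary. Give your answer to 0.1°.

Angle from the normal: 90° − 32.6° = 57.4°.
sin θ₁/V₁ = sin θ₂/V₂ ⇒ sin θ₂ = 1004·sin 57.4°/3033 = 1004·0.8425/3033 = 0.2789.
θ₂ = sin⁻¹(0.2789) = 16.19° (from vertical).
From the interface: 90° − 16.19° = 73.81°.

73.8°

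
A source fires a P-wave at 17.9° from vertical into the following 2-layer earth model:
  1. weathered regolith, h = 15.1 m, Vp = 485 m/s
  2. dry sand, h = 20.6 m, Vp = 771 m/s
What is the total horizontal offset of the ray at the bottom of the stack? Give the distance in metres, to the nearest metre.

Apply Snell's law at each interface; in layer i the horizontal offset is hᵢ·tan θᵢ.
Layer 1: θ = 17.90°; offset = 15.1·tan 17.90° = 4.877 m.
Layer 2: sin θ = 771·sin 17.9°/485 = 0.4886, θ = 29.25°; offset = 20.6·tan 29.25° = 11.536 m.
Summing the layer offsets gives 16.413 m.

16 m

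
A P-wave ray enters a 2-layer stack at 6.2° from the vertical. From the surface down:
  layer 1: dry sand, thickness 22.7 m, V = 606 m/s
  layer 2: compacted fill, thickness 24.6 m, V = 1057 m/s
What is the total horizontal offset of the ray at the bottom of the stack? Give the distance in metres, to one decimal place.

7.2 m

Apply Snell's law at each interface; in layer i the horizontal offset is hᵢ·tan θᵢ.
Layer 1: θ = 6.20°; offset = 22.7·tan 6.20° = 2.466 m.
Layer 2: sin θ = 1057·sin 6.2°/606 = 0.1884, θ = 10.86°; offset = 24.6·tan 10.86° = 4.719 m.
Summing the layer offsets gives 7.185 m.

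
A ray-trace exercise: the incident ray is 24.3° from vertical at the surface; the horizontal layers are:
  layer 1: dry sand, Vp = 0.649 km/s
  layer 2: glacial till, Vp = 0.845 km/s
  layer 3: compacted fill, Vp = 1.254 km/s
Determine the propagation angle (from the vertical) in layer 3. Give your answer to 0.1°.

52.7°

Ray parameter p = sin 24.3° / 0.649 = 6.3407e-01 s/km.
sin θ_3 = p·V_3 = 6.3407e-01 × 1.254 = 0.7951.
θ_3 = arcsin 0.7951 = 52.67°.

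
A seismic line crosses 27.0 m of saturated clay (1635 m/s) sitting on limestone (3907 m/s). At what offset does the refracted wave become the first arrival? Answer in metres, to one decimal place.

84.3 m

x_cross = 2h·√((V₂+V₁)/(V₂−V₁)).
(V₂+V₁)/(V₂−V₁) = (3907+1635)/(3907−1635) = 2.4393; √ = 1.5618.
x_cross = 2·27.0·1.5618 = 84.34 m.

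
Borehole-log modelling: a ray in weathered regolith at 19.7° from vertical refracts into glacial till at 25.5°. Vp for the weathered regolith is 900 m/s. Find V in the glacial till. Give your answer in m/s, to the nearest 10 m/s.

Snell's law: sin 19.7°/V₁ = sin 25.5°/V₂.
V₂ = V₁·sin 25.5°/sin 19.7° = 900 × 1.2771 = 1149.41 m/s.

1150 m/s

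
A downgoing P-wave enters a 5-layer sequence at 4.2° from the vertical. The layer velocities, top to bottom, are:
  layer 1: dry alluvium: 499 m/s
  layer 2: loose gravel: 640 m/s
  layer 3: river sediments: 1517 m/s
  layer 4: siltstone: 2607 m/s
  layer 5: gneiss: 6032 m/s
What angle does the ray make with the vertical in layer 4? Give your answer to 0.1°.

Ray parameter p = sin 4.2° / 499 = 1.4677e-04 s/m.
sin θ_4 = p·V_4 = 1.4677e-04 × 2607 = 0.3826.
θ_4 = 22.50° from the vertical.

22.5°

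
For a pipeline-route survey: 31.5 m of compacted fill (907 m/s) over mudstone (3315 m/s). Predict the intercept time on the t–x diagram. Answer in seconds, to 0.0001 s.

tᵢ = 2h·√(V₂²−V₁²)/(V₁V₂).
√(V₂²−V₁²) = √(3315²−907²) = 3188.5 m/s.
tᵢ = 2·31.5·3188.5/(907·3315) = 0.06681 s.

0.0668 s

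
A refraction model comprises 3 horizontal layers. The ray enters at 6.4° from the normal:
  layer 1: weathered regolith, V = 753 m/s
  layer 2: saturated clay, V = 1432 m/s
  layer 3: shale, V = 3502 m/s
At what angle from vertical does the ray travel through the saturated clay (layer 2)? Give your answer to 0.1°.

Snell's law across each interface conserves sin θ / V, so sin θ_2 = V_2·sin θ₁/V₁.
sin θ_2 = 1432 × sin 6.4° / 753 = 0.2120.
θ_2 = arcsin 0.2120 = 12.24°.

12.2°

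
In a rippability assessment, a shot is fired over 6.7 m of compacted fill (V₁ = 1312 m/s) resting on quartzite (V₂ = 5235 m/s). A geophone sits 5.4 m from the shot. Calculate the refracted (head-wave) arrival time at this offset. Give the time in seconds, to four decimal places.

0.0109 s

θ_c = arcsin(V₁/V₂) = arcsin(1312/5235) = 14.51°, cos θ_c = 0.9681.
Intercept time tᵢ = 2h cos θ_c / V₁ = 2·6.7·0.9681/1312 = 0.00989 s.
t = x/V₂ + tᵢ = 5.4/5235 + 0.00989 = 0.01092 s.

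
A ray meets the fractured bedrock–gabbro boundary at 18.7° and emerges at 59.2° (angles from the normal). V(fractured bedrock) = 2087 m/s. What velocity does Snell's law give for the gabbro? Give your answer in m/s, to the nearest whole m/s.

5591 m/s

sin 18.7° = 0.3206; sin 59.2° = 0.8590.
V₂ = V₁·(sin θ₂/sin θ₁) = 2087·(0.8590/0.3206) = 5591.32 m/s.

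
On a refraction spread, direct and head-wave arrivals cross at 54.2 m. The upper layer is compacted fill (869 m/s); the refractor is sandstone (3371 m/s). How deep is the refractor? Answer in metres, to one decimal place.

h = (x_cross/2)·√((V₂−V₁)/(V₂+V₁)).
(V₂−V₁)/(V₂+V₁) = (3371−869)/(3371+869) = 0.5901; √ = 0.7682.
h = (54.2/2)·0.7682 = 20.82 m.

20.8 m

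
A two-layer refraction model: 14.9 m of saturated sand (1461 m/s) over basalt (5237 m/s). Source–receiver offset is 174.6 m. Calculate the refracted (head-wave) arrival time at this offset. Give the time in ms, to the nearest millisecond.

53 ms

t = x/V₂ + 2h·√(V₂²−V₁²)/(V₁V₂).
√(V₂²−V₁²) = √(5237²−1461²) = 5029.1 m/s; delay term = 2·14.9·5029.1/(1461·5237) = 0.01959 s.
t = 174.6/5237 + 0.01959 = 0.05293 s.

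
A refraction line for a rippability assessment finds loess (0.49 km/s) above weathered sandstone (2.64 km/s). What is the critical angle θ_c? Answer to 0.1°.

10.7°

At critical incidence the refracted ray runs along the interface (θ₂ = 90°), so sin θ_c = V₁/V₂.
θ_c = arcsin(0.49/2.64) = arcsin 0.1856 = 10.70°.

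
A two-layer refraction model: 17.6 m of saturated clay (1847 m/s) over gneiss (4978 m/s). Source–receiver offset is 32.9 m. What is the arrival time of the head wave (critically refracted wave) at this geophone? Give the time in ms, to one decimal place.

t = x/V₂ + 2h·√(V₂²−V₁²)/(V₁V₂).
√(V₂²−V₁²) = √(4978²−1847²) = 4622.7 m/s; delay term = 2·17.6·4622.7/(1847·4978) = 0.01770 s.
t = 32.9/4978 + 0.01770 = 0.02431 s.

24.3 ms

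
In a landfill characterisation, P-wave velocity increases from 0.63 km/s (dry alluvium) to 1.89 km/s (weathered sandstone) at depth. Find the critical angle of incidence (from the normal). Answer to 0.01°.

At critical incidence the refracted ray runs along the interface (θ₂ = 90°), so sin θ_c = V₁/V₂.
θ_c = arcsin(0.63/1.89) = arcsin 0.3333 = 19.47°.

19.47°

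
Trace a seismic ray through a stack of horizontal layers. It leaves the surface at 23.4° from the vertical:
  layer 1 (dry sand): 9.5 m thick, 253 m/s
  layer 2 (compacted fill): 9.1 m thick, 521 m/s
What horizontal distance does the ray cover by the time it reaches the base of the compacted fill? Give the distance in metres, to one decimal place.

17.0 m

Apply Snell's law at each interface; in layer i the horizontal offset is hᵢ·tan θᵢ.
Layer 1: θ = 23.40°; offset = 9.5·tan 23.40° = 4.111 m.
Layer 2: sin θ = 521·sin 23.4°/253 = 0.8178, θ = 54.87°; offset = 9.1·tan 54.87° = 12.933 m.
Total horizontal offset = 17.044 m.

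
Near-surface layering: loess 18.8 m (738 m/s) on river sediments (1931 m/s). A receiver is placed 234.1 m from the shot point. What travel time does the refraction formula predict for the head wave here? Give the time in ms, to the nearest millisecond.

168 ms

t = x/V₂ + 2h·√(V₂²−V₁²)/(V₁V₂).
√(V₂²−V₁²) = √(1931²−738²) = 1784.4 m/s; delay term = 2·18.8·1784.4/(738·1931) = 0.04708 s.
t = 234.1/1931 + 0.04708 = 0.16831 s.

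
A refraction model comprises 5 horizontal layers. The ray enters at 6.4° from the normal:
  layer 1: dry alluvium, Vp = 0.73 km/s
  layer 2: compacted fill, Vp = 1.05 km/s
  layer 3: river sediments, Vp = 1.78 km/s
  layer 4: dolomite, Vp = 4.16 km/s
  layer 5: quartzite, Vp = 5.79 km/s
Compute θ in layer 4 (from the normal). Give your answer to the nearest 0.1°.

Ray parameter p = sin 6.4° / 0.73 = 1.5270e-01 s/km.
sin θ_4 = p·V_4 = 1.5270e-01 × 4.16 = 0.6352.
θ_4 = arcsin 0.6352 = 39.44°.

39.4°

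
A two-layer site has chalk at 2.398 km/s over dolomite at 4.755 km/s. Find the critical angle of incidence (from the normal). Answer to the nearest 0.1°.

30.3°

Critical incidence: sin θ_c = V₁/V₂ = 2.398/4.755 = 0.5043.
θ_c = arcsin 0.5043 = 30.29°.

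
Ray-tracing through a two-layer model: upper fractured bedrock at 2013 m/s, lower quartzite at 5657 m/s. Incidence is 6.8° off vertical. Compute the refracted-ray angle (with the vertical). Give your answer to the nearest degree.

19°

Snell's law: sin θ₂ = (V₂/V₁)·sin θ₁ = (5657/2013)·sin 6.8° = 0.3327.
θ₂ = sin⁻¹(0.3327) = 19.44° (from vertical).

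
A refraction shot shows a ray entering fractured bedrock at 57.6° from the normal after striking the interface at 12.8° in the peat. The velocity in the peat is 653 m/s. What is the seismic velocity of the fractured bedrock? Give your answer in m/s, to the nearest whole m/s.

2489 m/s

Snell's law: sin 12.8°/V₁ = sin 57.6°/V₂.
V₂ = V₁·sin 57.6°/sin 12.8° = 653 × 3.8110 = 2488.60 m/s.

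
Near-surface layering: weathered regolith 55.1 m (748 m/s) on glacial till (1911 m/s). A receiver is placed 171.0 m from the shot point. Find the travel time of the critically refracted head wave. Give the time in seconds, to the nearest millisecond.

0.225 s

θ_c = arcsin(V₁/V₂) = arcsin(748/1911) = 23.04°, cos θ_c = 0.9202.
Intercept time tᵢ = 2h cos θ_c / V₁ = 2·55.1·0.9202/748 = 0.13557 s.
t = x/V₂ + tᵢ = 171.0/1911 + 0.13557 = 0.22505 s.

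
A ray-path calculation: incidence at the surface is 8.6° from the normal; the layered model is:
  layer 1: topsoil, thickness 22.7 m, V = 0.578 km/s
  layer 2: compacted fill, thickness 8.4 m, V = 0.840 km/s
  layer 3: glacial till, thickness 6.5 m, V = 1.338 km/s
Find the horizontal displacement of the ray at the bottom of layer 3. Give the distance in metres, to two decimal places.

7.70 m

Ray parameter p = sin 8.6° / 0.578 km/s = 2.5871e-01 s/km.
Layer 1: θ = 8.60°; offset = 22.7·tan 8.60° = 3.4331 m.
Layer 2: sin θ = p·0.840 = 0.2173 → θ = 12.55°; offset = 8.4·tan 12.55° = 1.8702 m.
Layer 3: sin θ = p·1.338 = 0.3462 → θ = 20.25°; offset = 6.5·tan 20.25° = 2.3983 m.
Total horizontal offset = 7.7015 m.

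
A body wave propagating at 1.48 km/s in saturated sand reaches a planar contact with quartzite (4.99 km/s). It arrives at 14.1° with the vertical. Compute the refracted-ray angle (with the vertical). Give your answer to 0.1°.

Snell's law: sin θ₂ = (V₂/V₁)·sin θ₁ = (4.99/1.48)·sin 14.1° = 0.8214.
θ₂ = arcsin 0.8214 = 55.22° from the normal.

55.2°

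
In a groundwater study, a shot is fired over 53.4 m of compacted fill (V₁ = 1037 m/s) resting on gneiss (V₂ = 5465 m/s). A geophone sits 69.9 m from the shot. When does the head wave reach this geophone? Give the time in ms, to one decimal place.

t = x/V₂ + 2h·√(V₂²−V₁²)/(V₁V₂).
√(V₂²−V₁²) = √(5465²−1037²) = 5365.7 m/s; delay term = 2·53.4·5365.7/(1037·5465) = 0.10112 s.
t = 69.9/5465 + 0.10112 = 0.11391 s.

113.9 ms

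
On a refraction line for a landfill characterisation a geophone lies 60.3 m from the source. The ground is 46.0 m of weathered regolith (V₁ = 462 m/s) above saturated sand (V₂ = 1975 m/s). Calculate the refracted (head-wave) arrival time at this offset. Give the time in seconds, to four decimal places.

0.2241 s

θ_c = arcsin(V₁/V₂) = arcsin(462/1975) = 13.53°, cos θ_c = 0.9723.
Intercept time tᵢ = 2h cos θ_c / V₁ = 2·46.0·0.9723/462 = 0.19361 s.
t = x/V₂ + tᵢ = 60.3/1975 + 0.19361 = 0.22414 s.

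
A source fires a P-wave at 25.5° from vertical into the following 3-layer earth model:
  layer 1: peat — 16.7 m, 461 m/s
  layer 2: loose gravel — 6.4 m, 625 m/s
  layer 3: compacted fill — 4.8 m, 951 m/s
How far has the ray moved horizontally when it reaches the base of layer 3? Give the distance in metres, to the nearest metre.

22 m

Apply Snell's law at each interface; in layer i the horizontal offset is hᵢ·tan θᵢ.
Layer 1: θ = 25.50°; offset = 16.7·tan 25.50° = 7.965 m.
Layer 2: sin θ = 625·sin 25.5°/461 = 0.5837, θ = 35.71°; offset = 6.4·tan 35.71° = 4.600 m.
Layer 3: sin θ = 951·sin 25.5°/461 = 0.8881, θ = 62.64°; offset = 4.8·tan 62.64° = 9.274 m.
Total horizontal offset = 21.840 m.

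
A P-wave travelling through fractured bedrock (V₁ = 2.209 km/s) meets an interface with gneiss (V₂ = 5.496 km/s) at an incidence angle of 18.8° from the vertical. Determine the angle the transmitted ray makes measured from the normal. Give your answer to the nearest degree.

Snell's law: sin θ₂ = (V₂/V₁)·sin θ₁ = (5.496/2.209)·sin 18.8° = 0.8018.
θ₂ = arcsin 0.8018 = 53.30° from the normal.

53°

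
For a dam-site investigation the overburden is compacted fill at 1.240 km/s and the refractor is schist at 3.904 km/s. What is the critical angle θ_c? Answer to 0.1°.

At critical incidence the refracted ray runs along the interface (θ₂ = 90°), so sin θ_c = V₁/V₂.
θ_c = arcsin(1.240/3.904) = arcsin 0.3176 = 18.52°.

18.5°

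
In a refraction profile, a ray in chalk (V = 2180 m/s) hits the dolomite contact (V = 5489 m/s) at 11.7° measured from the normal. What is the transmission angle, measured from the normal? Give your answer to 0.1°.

sin θ₁/V₁ = sin θ₂/V₂ ⇒ sin θ₂ = 5489·sin 11.7°/2180 = 5489·0.2028/2180 = 0.5106.
θ₂ = sin⁻¹(0.5106) = 30.70° (from vertical).

30.7°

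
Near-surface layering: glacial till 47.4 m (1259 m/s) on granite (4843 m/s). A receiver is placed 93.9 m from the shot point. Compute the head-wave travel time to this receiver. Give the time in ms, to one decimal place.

θ_c = arcsin(V₁/V₂) = arcsin(1259/4843) = 15.07°, cos θ_c = 0.9656.
Intercept time tᵢ = 2h cos θ_c / V₁ = 2·47.4·0.9656/1259 = 0.07271 s.
t = x/V₂ + tᵢ = 93.9/4843 + 0.07271 = 0.09210 s.

92.1 ms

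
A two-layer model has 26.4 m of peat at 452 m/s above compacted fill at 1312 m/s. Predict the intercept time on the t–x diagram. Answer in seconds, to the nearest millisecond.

0.110 s

θ_c = arcsin(V₁/V₂) = arcsin(452/1312) = 20.15°; cos θ_c = 0.9388.
tᵢ = 2h·cos θ_c / V₁ = 2·26.4·0.9388 / 452 = 0.10966 s.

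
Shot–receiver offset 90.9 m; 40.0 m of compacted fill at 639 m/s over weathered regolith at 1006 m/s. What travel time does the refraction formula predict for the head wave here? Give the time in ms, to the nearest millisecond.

θ_c = arcsin(V₁/V₂) = arcsin(639/1006) = 39.43°, cos θ_c = 0.7724.
Intercept time tᵢ = 2h cos θ_c / V₁ = 2·40.0·0.7724/639 = 0.09670 s.
t = x/V₂ + tᵢ = 90.9/1006 + 0.09670 = 0.18705 s.

187 ms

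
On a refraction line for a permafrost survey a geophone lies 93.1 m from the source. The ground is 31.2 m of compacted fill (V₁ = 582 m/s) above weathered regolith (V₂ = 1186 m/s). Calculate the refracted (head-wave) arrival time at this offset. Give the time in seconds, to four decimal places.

θ_c = arcsin(V₁/V₂) = arcsin(582/1186) = 29.39°, cos θ_c = 0.8713.
Intercept time tᵢ = 2h cos θ_c / V₁ = 2·31.2·0.8713/582 = 0.09342 s.
t = x/V₂ + tᵢ = 93.1/1186 + 0.09342 = 0.17192 s.

0.1719 s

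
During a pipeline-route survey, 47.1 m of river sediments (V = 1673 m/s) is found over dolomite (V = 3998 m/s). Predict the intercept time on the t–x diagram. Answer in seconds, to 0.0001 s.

θ_c = arcsin(V₁/V₂) = arcsin(1673/3998) = 24.74°; cos θ_c = 0.9082.
tᵢ = 2h·cos θ_c / V₁ = 2·47.1·0.9082 / 1673 = 0.05114 s.

0.0511 s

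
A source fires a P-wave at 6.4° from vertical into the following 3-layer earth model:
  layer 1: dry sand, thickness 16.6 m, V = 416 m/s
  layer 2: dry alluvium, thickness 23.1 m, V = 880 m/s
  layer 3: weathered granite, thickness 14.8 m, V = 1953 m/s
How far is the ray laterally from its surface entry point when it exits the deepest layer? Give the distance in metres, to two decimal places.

p = sin θ₁/V₁ = sin 6.4°/416 = 2.6795e-04 s/m is conserved through the stack.
Layer 1: θ = 6.40°; offset = 16.6·tan 6.40° = 1.8620 m.
Layer 2: sin θ = p·880 = 0.2358 → θ = 13.64°; offset = 23.1·tan 13.64° = 5.6050 m.
Layer 3: sin θ = p·1953 = 0.5233 → θ = 31.55°; offset = 14.8·tan 31.55° = 9.0889 m.
Total horizontal offset = 16.5560 m.

16.56 m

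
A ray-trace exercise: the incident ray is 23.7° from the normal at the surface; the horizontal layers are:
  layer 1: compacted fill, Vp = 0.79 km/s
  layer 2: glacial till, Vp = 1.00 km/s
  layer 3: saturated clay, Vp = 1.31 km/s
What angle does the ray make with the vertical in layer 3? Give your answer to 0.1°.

Snell's law across each interface conserves sin θ / V, so sin θ_3 = V_3·sin θ₁/V₁.
sin θ_3 = 1.31 × sin 23.7° / 0.79 = 0.6665.
θ_3 = 41.80° from the vertical.

41.8°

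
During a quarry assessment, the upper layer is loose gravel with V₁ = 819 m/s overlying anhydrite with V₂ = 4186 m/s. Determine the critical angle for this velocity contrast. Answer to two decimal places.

11.28°

At critical incidence the refracted ray runs along the interface (θ₂ = 90°), so sin θ_c = V₁/V₂.
θ_c = arcsin(819/4186) = arcsin 0.1957 = 11.28°.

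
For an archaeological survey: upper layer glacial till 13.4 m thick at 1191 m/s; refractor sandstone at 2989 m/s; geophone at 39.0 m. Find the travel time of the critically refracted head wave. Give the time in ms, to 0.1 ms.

t = x/V₂ + 2h·√(V₂²−V₁²)/(V₁V₂).
√(V₂²−V₁²) = √(2989²−1191²) = 2741.5 m/s; delay term = 2·13.4·2741.5/(1191·2989) = 0.02064 s.
t = 39.0/2989 + 0.02064 = 0.03369 s.

33.7 ms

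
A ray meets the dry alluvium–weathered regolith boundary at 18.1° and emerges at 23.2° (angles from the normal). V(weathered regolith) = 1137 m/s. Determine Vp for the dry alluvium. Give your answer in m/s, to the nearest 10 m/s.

900 m/s

sin 18.1° = 0.3107; sin 23.2° = 0.3939.
V₁ = V₂·(sin θ₁/sin θ₂) = 1137·(0.3107/0.3939) = 896.68 m/s.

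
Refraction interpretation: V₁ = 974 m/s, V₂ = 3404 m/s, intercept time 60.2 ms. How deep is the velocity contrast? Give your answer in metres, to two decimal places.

30.60 m

h = tᵢ·V₁·V₂ / (2·√(V₂²−V₁²)).
√(V₂²−V₁²) = √(3404² − 974²) = 3261.7 m/s.
h = 0.0602 s × 974 × 3404 / (2 × 3261.7) = 30.60 m.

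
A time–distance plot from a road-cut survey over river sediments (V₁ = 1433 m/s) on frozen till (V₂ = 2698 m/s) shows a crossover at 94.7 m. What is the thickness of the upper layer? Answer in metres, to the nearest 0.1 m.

26.2 m

h = (x_cross/2)·√((V₂−V₁)/(V₂+V₁)).
(V₂−V₁)/(V₂+V₁) = (2698−1433)/(2698+1433) = 0.3062; √ = 0.5534.
h = (94.7/2)·0.5534 = 26.20 m.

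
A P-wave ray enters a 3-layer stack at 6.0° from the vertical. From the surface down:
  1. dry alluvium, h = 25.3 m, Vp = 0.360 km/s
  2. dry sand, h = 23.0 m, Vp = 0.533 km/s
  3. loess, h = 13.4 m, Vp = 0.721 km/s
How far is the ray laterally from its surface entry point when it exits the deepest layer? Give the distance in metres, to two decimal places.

Apply Snell's law at each interface; in layer i the horizontal offset is hᵢ·tan θᵢ.
Layer 1: θ = 6.00°; offset = 25.3·tan 6.00° = 2.6591 m.
Layer 2: sin θ = 0.533·sin 6.0°/0.360 = 0.1548, θ = 8.90°; offset = 23.0·tan 8.90° = 3.6029 m.
Layer 3: sin θ = 0.721·sin 6.0°/0.360 = 0.2093, θ = 12.08°; offset = 13.4·tan 12.08° = 2.8688 m.
Σ offsets = 9.1309 m.

9.13 m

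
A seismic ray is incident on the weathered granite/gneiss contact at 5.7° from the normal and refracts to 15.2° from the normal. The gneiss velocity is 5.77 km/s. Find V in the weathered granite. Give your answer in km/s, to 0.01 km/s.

sin 5.7° = 0.0993; sin 15.2° = 0.2622.
V₁ = V₂·(sin θ₁/sin θ₂) = 5.77·(0.0993/0.2622) = 2.19 km/s.

2.19 km/s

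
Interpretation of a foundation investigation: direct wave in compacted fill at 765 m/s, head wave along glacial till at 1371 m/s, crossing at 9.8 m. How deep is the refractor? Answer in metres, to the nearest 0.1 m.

x_cross = 2h·√((V₂+V₁)/(V₂−V₁)) → h = x_cross / (2·√((V₂+V₁)/(V₂−V₁))).
√((V₂+V₁)/(V₂−V₁)) = √((1371+765)/(1371−765)) = 1.8774.
h = 9.8 / (2·1.8774) = 2.61 m.

2.6 m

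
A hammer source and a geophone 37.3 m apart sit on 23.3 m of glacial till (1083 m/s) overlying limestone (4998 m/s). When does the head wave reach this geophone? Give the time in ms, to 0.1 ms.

49.5 ms

θ_c = arcsin(V₁/V₂) = arcsin(1083/4998) = 12.51°, cos θ_c = 0.9762.
Intercept time tᵢ = 2h cos θ_c / V₁ = 2·23.3·0.9762/1083 = 0.04201 s.
t = x/V₂ + tᵢ = 37.3/4998 + 0.04201 = 0.04947 s.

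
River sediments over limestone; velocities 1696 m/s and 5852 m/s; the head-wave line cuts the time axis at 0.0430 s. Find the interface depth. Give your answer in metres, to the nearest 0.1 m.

38.1 m

h = tᵢ·V₁·V₂ / (2·√(V₂²−V₁²)).
√(V₂²−V₁²) = √(5852² − 1696²) = 5600.8 m/s.
h = 0.043 s × 1696 × 5852 / (2 × 5600.8) = 38.10 m.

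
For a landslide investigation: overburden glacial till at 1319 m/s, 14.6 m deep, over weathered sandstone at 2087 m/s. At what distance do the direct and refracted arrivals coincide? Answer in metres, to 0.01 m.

61.49 m

x_cross = 2h·√((V₂+V₁)/(V₂−V₁)).
(V₂+V₁)/(V₂−V₁) = (2087+1319)/(2087−1319) = 4.4349; √ = 2.1059.
x_cross = 2·14.6·2.1059 = 61.49 m.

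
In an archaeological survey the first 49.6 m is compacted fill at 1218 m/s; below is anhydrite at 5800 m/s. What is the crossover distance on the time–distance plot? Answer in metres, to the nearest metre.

x_cross = 2h·√((V₂+V₁)/(V₂−V₁)).
(V₂+V₁)/(V₂−V₁) = (5800+1218)/(5800−1218) = 1.5316; √ = 1.2376.
x_cross = 2·49.6·1.2376 = 122.77 m.

123 m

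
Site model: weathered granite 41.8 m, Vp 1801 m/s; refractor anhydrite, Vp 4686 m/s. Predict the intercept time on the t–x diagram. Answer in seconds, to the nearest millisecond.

0.043 s

θ_c = arcsin(V₁/V₂) = arcsin(1801/4686) = 22.60°; cos θ_c = 0.9232.
tᵢ = 2h·cos θ_c / V₁ = 2·41.8·0.9232 / 1801 = 0.04285 s.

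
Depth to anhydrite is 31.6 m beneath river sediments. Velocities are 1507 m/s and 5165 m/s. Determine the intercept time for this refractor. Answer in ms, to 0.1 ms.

40.1 ms

θ_c = arcsin(V₁/V₂) = arcsin(1507/5165) = 16.96°; cos θ_c = 0.9565.
tᵢ = 2h·cos θ_c / V₁ = 2·31.6·0.9565 / 1507 = 0.04011 s.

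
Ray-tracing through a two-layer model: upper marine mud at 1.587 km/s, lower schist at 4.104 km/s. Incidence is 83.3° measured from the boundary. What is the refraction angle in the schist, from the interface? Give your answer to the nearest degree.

72°

Convert to the normal: θ₁ = 90° − 83.3° = 6.7°.
sin θ₁/V₁ = sin θ₂/V₂ ⇒ sin θ₂ = 4.104·sin 6.7°/1.587 = 4.104·0.1167/1.587 = 0.3017.
θ₂ = arcsin 0.3017 = 17.56° from the normal.
From the interface: 90° − 17.56° = 72.44°.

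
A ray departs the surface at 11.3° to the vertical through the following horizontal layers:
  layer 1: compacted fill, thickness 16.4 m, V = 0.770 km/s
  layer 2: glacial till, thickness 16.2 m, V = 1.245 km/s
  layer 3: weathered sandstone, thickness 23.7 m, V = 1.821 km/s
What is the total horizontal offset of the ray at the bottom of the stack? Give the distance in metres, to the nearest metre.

Apply Snell's law at each interface; in layer i the horizontal offset is hᵢ·tan θᵢ.
Layer 1: θ = 11.30°; offset = 16.4·tan 11.30° = 3.277 m.
Layer 2: sin θ = 1.245·sin 11.3°/0.770 = 0.3168, θ = 18.47°; offset = 16.2·tan 18.47° = 5.411 m.
Layer 3: sin θ = 1.821·sin 11.3°/0.770 = 0.4634, θ = 27.61°; offset = 23.7·tan 27.61° = 12.394 m.
Summing the layer offsets gives 21.082 m.

21 m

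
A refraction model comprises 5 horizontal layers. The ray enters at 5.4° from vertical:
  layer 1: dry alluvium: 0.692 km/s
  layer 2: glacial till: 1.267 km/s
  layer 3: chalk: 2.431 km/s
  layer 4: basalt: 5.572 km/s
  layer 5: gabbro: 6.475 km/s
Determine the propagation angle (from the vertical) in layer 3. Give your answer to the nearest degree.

Ray parameter p = sin 5.4° / 0.692 = 1.3599e-01 s/km.
sin θ_3 = p·V_3 = 1.3599e-01 × 2.431 = 0.3306.
θ_3 = arcsin 0.3306 = 19.31°.

19°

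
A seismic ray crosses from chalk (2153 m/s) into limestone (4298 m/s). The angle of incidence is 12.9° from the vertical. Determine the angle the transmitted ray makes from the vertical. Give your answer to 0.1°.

Snell's law: sin θ₂ = (V₂/V₁)·sin θ₁ = (4298/2153)·sin 12.9° = 0.4457.
θ₂ = arcsin 0.4457 = 26.47° from the normal.

26.5°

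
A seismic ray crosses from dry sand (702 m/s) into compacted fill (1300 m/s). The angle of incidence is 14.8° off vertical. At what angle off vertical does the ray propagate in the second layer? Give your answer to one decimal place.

28.2°

sin θ₁/V₁ = sin θ₂/V₂ ⇒ sin θ₂ = 1300·sin 14.8°/702 = 1300·0.2554/702 = 0.4730.
θ₂ = sin⁻¹(0.4730) = 28.23° (from vertical).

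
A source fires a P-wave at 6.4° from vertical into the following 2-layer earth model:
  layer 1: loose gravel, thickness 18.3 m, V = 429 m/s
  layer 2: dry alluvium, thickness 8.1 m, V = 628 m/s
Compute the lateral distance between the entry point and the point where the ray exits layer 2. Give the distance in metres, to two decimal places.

p = sin θ₁/V₁ = sin 6.4°/429 = 2.5983e-04 s/m is conserved through the stack.
Layer 1: θ = 6.40°; offset = 18.3·tan 6.40° = 2.0527 m.
Layer 2: sin θ = p·628 = 0.1632 → θ = 9.39°; offset = 8.1·tan 9.39° = 1.3397 m.
Total horizontal offset = 3.3924 m.

3.39 m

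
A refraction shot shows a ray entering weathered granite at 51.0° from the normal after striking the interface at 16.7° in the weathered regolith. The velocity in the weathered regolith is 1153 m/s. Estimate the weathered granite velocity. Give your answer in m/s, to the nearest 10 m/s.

3120 m/s

Snell's law: sin 16.7°/V₁ = sin 51.0°/V₂.
V₂ = V₁·sin 51.0°/sin 16.7° = 1153 × 2.7044 = 3118.21 m/s.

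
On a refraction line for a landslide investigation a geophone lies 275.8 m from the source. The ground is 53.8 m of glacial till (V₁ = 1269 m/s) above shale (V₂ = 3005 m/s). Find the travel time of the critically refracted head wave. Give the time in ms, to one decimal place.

t = x/V₂ + 2h·√(V₂²−V₁²)/(V₁V₂).
√(V₂²−V₁²) = √(3005²−1269²) = 2723.9 m/s; delay term = 2·53.8·2723.9/(1269·3005) = 0.07686 s.
t = 275.8/3005 + 0.07686 = 0.16864 s.

168.6 ms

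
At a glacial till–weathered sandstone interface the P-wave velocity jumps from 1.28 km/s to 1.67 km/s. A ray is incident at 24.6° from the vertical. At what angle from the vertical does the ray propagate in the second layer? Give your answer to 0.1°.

Snell's law: sin θ₂ = (V₂/V₁)·sin θ₁ = (1.67/1.28)·sin 24.6° = 0.5431.
θ₂ = arcsin 0.5431 = 32.90° from the normal.

32.9°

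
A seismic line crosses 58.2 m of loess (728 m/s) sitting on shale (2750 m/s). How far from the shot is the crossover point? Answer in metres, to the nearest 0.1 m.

x_cross = 2h·√((V₂+V₁)/(V₂−V₁)).
(V₂+V₁)/(V₂−V₁) = (2750+728)/(2750−728) = 1.7201; √ = 1.3115.
x_cross = 2·58.2·1.3115 = 152.66 m.

152.7 m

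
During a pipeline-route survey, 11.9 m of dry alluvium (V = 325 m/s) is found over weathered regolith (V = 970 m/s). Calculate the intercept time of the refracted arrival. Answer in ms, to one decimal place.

θ_c = arcsin(V₁/V₂) = arcsin(325/970) = 19.58°; cos θ_c = 0.9422.
tᵢ = 2h·cos θ_c / V₁ = 2·11.9·0.9422 / 325 = 0.06900 s.

69.0 ms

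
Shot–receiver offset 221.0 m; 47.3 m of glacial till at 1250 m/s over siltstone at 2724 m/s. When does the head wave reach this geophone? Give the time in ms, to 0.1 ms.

148.4 ms

θ_c = arcsin(V₁/V₂) = arcsin(1250/2724) = 27.32°, cos θ_c = 0.8885.
Intercept time tᵢ = 2h cos θ_c / V₁ = 2·47.3·0.8885/1250 = 0.06724 s.
t = x/V₂ + tᵢ = 221.0/2724 + 0.06724 = 0.14837 s.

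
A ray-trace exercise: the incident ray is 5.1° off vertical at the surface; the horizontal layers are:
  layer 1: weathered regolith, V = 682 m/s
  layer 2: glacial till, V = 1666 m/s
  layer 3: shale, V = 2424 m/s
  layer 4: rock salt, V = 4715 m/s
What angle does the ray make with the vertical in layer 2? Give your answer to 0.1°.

12.5°

Snell's law across each interface conserves sin θ / V, so sin θ_2 = V_2·sin θ₁/V₁.
sin θ_2 = 1666 × sin 5.1° / 682 = 0.2172.
θ_2 = 12.54° from the vertical.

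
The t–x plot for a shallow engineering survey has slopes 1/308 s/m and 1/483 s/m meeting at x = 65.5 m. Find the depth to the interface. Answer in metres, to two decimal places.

h = (x_cross/2)·√((V₂−V₁)/(V₂+V₁)).
(V₂−V₁)/(V₂+V₁) = (483−308)/(483+308) = 0.2212; √ = 0.4704.
h = (65.5/2)·0.4704 = 15.40 m.

15.40 m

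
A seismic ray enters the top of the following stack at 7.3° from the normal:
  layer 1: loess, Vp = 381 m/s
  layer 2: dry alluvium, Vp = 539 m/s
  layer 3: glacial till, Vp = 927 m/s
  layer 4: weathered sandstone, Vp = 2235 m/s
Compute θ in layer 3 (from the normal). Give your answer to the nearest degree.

18°

Ray parameter p = sin 7.3° / 381 = 3.3350e-04 s/m.
sin θ_3 = p·V_3 = 3.3350e-04 × 927 = 0.3092.
θ_3 = 18.01° from the vertical.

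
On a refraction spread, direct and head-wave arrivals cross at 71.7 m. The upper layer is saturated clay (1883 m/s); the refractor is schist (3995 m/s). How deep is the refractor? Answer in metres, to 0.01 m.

21.49 m

h = (x_cross/2)·√((V₂−V₁)/(V₂+V₁)).
(V₂−V₁)/(V₂+V₁) = (3995−1883)/(3995+1883) = 0.3593; √ = 0.5994.
h = (71.7/2)·0.5994 = 21.49 m.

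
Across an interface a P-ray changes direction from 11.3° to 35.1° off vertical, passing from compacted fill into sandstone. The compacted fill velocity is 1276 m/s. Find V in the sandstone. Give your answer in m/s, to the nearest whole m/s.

sin 11.3° = 0.1959; sin 35.1° = 0.5750.
V₂ = V₁·(sin θ₂/sin θ₁) = 1276·(0.5750/0.1959) = 3744.43 m/s.

3744 m/s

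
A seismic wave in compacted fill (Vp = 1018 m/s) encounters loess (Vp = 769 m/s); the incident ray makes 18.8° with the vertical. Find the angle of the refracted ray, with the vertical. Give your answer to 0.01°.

sin θ₁/V₁ = sin θ₂/V₂ ⇒ sin θ₂ = 769·sin 18.8°/1018 = 769·0.3223/1018 = 0.2434.
θ₂ = arcsin 0.2434 = 14.09° from the normal.

14.09°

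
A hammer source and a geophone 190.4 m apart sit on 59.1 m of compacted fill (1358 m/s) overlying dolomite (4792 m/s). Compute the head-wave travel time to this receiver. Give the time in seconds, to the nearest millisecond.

0.123 s

θ_c = arcsin(V₁/V₂) = arcsin(1358/4792) = 16.46°, cos θ_c = 0.9590.
Intercept time tᵢ = 2h cos θ_c / V₁ = 2·59.1·0.9590/1358 = 0.08347 s.
t = x/V₂ + tᵢ = 190.4/4792 + 0.08347 = 0.12320 s.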